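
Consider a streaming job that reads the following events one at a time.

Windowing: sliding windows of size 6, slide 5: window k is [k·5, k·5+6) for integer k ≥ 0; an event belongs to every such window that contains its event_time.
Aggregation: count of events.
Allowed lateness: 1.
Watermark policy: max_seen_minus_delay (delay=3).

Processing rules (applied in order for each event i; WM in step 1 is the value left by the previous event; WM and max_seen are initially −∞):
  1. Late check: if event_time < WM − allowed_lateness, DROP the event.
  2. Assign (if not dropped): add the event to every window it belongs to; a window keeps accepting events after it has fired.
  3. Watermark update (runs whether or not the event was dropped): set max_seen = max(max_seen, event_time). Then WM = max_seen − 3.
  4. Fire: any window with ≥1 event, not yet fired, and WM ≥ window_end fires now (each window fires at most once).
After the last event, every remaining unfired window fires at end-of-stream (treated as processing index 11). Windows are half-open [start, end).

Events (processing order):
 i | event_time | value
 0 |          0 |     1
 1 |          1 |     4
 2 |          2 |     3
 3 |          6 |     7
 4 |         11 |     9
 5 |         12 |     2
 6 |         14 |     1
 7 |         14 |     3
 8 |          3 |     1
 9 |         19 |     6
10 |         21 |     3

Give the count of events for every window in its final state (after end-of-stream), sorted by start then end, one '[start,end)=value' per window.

i=0 t=0 v=1: → [0,6); WM=-3
i=1 t=1 v=4: → [0,6); WM=-2
i=2 t=2 v=3: → [0,6); WM=-1
i=3 t=6 v=7: → [5,11); WM=3
i=4 t=11 v=9: → [10,16); WM=8; [0,6) fires=3
i=5 t=12 v=2: → [10,16); WM=9
i=6 t=14 v=1: → [10,16); WM=11; [5,11) fires=1
i=7 t=14 v=3: → [10,16); WM=11
i=8 t=3 v=1: DROP (t<11-1); WM=11
i=9 t=19 v=6: → [15,21); WM=16; [10,16) fires=4
i=10 t=21 v=3: → [20,26); WM=18

[0,6)=3 [5,11)=1 [10,16)=4 [15,21)=1 [20,26)=1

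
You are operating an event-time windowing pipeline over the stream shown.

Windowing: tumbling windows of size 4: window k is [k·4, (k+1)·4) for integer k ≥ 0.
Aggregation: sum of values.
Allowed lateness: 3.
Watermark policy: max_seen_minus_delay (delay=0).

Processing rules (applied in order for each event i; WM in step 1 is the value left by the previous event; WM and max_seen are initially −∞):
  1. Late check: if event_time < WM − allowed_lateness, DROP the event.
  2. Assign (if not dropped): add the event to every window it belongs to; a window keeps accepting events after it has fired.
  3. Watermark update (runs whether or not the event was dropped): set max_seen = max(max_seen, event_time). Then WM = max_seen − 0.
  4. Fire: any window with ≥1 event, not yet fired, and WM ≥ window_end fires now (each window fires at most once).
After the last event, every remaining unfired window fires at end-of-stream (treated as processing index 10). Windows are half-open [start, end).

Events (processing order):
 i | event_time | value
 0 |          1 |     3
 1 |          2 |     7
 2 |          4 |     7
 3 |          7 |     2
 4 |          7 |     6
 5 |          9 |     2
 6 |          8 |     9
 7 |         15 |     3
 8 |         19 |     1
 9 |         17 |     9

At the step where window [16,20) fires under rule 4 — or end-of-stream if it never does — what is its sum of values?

i=0 t=1 v=3: → [0,4); WM=1
i=1 t=2 v=7: → [0,4); WM=2
i=2 t=4 v=7: → [4,8); WM=4; [0,4) fires=10
i=3 t=7 v=2: → [4,8); WM=7
i=4 t=7 v=6: → [4,8); WM=7
i=5 t=9 v=2: → [8,12); WM=9; [4,8) fires=15
i=6 t=8 v=9: → [8,12); WM=9
i=7 t=15 v=3: → [12,16); WM=15; [8,12) fires=11
i=8 t=19 v=1: → [16,20); WM=19; [12,16) fires=3
i=9 t=17 v=9: → [16,20); WM=19

10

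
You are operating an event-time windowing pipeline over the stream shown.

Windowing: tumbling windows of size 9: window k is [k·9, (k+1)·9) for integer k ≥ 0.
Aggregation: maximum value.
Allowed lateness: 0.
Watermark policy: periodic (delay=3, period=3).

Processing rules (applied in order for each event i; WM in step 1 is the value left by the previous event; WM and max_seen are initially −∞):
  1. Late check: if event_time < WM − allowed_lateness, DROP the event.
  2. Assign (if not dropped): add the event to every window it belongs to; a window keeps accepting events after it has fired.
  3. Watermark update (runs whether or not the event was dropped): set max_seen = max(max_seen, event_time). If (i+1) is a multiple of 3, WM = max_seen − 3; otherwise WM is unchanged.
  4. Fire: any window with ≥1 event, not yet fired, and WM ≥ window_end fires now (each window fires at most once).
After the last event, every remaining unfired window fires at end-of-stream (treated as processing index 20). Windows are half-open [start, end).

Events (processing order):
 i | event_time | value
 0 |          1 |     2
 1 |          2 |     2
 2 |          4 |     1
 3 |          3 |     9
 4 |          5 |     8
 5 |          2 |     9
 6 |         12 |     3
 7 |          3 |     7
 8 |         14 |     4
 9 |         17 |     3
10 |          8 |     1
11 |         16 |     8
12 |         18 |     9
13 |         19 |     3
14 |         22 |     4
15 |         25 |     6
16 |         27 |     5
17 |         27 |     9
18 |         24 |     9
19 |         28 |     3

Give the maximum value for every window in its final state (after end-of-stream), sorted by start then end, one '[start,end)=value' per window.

[0,9)=9 [9,18)=8 [18,27)=9 [27,36)=9

i=0 t=1 v=2: → [0,9); WM=−∞
i=1 t=2 v=2: → [0,9); WM=−∞
i=2 t=4 v=1: → [0,9); WM=1
i=3 t=3 v=9: → [0,9); WM=1
i=4 t=5 v=8: → [0,9); WM=1
i=5 t=2 v=9: → [0,9); WM=2
i=6 t=12 v=3: → [9,18); WM=2
i=7 t=3 v=7: → [0,9); WM=2
i=8 t=14 v=4: → [9,18); WM=11; [0,9) fires=9
i=9 t=17 v=3: → [9,18); WM=11
i=10 t=8 v=1: DROP (t<11-0); WM=11
i=11 t=16 v=8: → [9,18); WM=14
i=12 t=18 v=9: → [18,27); WM=14
i=13 t=19 v=3: → [18,27); WM=14
i=14 t=22 v=4: → [18,27); WM=19; [9,18) fires=8
i=15 t=25 v=6: → [18,27); WM=19
i=16 t=27 v=5: → [27,36); WM=19
i=17 t=27 v=9: → [27,36); WM=24
i=18 t=24 v=9: → [18,27); WM=24
i=19 t=28 v=3: → [27,36); WM=24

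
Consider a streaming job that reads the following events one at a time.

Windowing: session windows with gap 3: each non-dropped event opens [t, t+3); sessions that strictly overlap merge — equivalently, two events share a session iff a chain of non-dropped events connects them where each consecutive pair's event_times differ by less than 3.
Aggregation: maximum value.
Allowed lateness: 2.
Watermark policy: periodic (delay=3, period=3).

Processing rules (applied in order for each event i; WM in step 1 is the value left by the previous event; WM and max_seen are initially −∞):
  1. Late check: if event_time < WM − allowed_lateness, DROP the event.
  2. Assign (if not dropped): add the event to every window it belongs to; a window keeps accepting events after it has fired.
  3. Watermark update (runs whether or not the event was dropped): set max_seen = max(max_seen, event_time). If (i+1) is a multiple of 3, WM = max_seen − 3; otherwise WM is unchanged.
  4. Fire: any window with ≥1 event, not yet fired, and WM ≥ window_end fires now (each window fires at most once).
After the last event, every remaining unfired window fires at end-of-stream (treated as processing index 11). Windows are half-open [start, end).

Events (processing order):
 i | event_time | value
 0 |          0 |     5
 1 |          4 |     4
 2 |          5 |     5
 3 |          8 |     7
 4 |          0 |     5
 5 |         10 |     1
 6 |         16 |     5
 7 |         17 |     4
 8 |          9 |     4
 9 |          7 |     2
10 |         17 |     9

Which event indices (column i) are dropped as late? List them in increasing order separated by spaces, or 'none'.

9

i=0 t=0 v=5: → [0,3); WM=−∞
i=1 t=4 v=4: → [4,7); WM=−∞
i=2 t=5 v=5: → [4,8); WM=2
i=3 t=8 v=7: → [8,11); WM=2
i=4 t=0 v=5: → [0,3); WM=2
i=5 t=10 v=1: → [8,13); WM=7
i=6 t=16 v=5: → [16,19); WM=7
i=7 t=17 v=4: → [16,20); WM=7
i=8 t=9 v=4: → [8,13); WM=14
i=9 t=7 v=2: DROP (t<14-2); WM=14
i=10 t=17 v=9: → [16,20); WM=14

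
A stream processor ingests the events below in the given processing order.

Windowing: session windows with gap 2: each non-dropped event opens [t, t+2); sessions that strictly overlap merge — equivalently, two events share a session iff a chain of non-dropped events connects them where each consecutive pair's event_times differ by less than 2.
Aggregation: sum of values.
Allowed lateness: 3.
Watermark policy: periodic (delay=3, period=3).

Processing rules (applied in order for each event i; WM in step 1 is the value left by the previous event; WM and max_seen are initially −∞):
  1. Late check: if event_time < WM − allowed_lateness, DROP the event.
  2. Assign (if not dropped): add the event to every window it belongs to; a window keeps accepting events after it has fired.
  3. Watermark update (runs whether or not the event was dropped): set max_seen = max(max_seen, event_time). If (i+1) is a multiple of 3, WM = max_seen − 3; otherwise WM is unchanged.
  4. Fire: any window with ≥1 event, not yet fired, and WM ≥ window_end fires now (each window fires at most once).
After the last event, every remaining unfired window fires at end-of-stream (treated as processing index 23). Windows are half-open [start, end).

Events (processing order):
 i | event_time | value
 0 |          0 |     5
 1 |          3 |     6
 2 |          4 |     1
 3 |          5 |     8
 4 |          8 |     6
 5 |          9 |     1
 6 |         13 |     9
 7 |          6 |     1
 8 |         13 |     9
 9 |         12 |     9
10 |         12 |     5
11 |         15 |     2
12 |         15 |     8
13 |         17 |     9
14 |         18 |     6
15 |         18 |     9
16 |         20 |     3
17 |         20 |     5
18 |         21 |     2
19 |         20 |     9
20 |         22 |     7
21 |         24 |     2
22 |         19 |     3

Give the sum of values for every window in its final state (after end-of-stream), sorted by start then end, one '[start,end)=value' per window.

i=0 t=0 v=5: → [0,2); WM=−∞
i=1 t=3 v=6: → [3,5); WM=−∞
i=2 t=4 v=1: → [3,6); WM=1
i=3 t=5 v=8: → [3,7); WM=1
i=4 t=8 v=6: → [8,10); WM=1
i=5 t=9 v=1: → [8,11); WM=6
i=6 t=13 v=9: → [13,15); WM=6
i=7 t=6 v=1: → [3,8); WM=6
i=8 t=13 v=9: → [13,15); WM=10
i=9 t=12 v=9: → [12,15); WM=10
i=10 t=12 v=5: → [12,15); WM=10
i=11 t=15 v=2: → [15,17); WM=12
i=12 t=15 v=8: → [15,17); WM=12
i=13 t=17 v=9: → [17,19); WM=12
i=14 t=18 v=6: → [17,20); WM=15
i=15 t=18 v=9: → [17,20); WM=15
i=16 t=20 v=3: → [20,22); WM=15
i=17 t=20 v=5: → [20,22); WM=17
i=18 t=21 v=2: → [20,23); WM=17
i=19 t=20 v=9: → [20,23); WM=17
i=20 t=22 v=7: → [20,24); WM=19
i=21 t=24 v=2: → [24,26); WM=19
i=22 t=19 v=3: → [17,24); WM=19

[0,2)=5 [3,8)=16 [8,11)=7 [12,15)=32 [15,17)=10 [17,24)=53 [24,26)=2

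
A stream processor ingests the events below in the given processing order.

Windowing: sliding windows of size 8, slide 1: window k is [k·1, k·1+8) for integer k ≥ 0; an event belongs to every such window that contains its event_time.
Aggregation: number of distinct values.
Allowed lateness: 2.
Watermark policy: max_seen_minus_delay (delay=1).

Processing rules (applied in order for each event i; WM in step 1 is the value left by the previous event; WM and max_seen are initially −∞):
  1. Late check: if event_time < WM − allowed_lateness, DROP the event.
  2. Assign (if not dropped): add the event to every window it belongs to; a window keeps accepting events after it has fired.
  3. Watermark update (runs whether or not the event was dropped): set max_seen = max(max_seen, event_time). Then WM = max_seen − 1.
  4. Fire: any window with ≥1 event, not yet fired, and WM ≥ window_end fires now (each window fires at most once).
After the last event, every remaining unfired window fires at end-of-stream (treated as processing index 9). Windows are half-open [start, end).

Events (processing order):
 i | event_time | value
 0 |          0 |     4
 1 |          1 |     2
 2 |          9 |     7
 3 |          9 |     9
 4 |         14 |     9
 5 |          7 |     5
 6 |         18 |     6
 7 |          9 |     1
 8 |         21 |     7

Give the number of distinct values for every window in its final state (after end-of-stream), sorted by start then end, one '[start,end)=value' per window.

[0,8)=2 [1,9)=1 [2,10)=2 [3,11)=2 [4,12)=2 [5,13)=2 [6,14)=2 [7,15)=2 [8,16)=2 [9,17)=2 [10,18)=1 [11,19)=2 [12,20)=2 [13,21)=2 [14,22)=3 [15,23)=2 [16,24)=2 [17,25)=2 [18,26)=2 [19,27)=1 [20,28)=1 [21,29)=1

i=0 t=0 v=4: → [0,8); WM=-1
i=1 t=1 v=2: → [1,9),[0,8); WM=0
i=2 t=9 v=7: → [9,17),[8,16),[7,15),[6,14),[5,13),[4,12),[3,11),[2,10); WM=8; [0,8) fires=2
i=3 t=9 v=9: → [9,17),[8,16),[7,15),[6,14),[5,13),[4,12),[3,11),[2,10); WM=8
i=4 t=14 v=9: → [14,22),[13,21),[12,20),[11,19),[10,18),[9,17),[8,16),[7,15); WM=13; [1,9) fires=1 [2,10) fires=2 [3,11) fires=2 [4,12) fires=2 [5,13) fires=2
i=5 t=7 v=5: DROP (t<13-2); WM=13
i=6 t=18 v=6: → [18,26),[17,25),[16,24),[15,23),[14,22),[13,21),[12,20),[11,19); WM=17; [6,14) fires=2 [7,15) fires=2 [8,16) fires=2 [9,17) fires=2
i=7 t=9 v=1: DROP (t<17-2); WM=17
i=8 t=21 v=7: → [21,29),[20,28),[19,27),[18,26),[17,25),[16,24),[15,23),[14,22); WM=20; [10,18) fires=1 [11,19) fires=2 [12,20) fires=2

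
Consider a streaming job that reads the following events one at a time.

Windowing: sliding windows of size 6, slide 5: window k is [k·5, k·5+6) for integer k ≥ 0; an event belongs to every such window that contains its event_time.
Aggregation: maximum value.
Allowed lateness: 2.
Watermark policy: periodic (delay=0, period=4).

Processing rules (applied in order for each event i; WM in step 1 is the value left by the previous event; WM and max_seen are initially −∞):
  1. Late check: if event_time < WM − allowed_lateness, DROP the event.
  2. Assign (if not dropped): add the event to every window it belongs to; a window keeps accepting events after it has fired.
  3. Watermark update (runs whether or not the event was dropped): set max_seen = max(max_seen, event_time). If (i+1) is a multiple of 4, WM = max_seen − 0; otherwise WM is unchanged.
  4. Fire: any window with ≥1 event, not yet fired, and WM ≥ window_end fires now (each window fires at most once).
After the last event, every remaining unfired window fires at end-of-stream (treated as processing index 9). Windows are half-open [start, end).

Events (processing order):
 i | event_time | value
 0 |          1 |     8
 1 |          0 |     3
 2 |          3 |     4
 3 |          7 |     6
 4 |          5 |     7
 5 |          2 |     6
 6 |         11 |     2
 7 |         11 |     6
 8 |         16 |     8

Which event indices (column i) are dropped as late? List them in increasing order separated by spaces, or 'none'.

i=0 t=1 v=8: → [0,6); WM=−∞
i=1 t=0 v=3: → [0,6); WM=−∞
i=2 t=3 v=4: → [0,6); WM=−∞
i=3 t=7 v=6: → [5,11); WM=7; [0,6) fires=8
i=4 t=5 v=7: → [5,11),[0,6); WM=7
i=5 t=2 v=6: DROP (t<7-2); WM=7
i=6 t=11 v=2: → [10,16); WM=7
i=7 t=11 v=6: → [10,16); WM=11; [5,11) fires=7
i=8 t=16 v=8: → [15,21); WM=11

5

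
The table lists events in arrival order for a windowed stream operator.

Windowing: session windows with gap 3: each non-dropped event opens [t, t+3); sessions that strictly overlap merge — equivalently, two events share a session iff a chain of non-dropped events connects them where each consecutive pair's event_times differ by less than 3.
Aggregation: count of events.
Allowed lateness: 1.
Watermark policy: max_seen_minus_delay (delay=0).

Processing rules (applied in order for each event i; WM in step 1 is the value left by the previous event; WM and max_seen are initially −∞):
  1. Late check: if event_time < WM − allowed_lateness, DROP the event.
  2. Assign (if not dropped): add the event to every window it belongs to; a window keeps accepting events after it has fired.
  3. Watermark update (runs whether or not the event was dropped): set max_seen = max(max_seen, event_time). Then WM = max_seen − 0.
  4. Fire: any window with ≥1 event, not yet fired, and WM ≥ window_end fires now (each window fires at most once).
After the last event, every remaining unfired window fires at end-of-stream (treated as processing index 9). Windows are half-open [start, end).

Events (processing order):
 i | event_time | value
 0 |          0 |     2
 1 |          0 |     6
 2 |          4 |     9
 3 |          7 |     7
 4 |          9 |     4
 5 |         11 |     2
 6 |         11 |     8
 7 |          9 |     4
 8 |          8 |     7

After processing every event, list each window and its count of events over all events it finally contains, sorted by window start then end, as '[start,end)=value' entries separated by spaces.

i=0 t=0 v=2: → [0,3); WM=0
i=1 t=0 v=6: → [0,3); WM=0
i=2 t=4 v=9: → [4,7); WM=4
i=3 t=7 v=7: → [7,10); WM=7
i=4 t=9 v=4: → [7,12); WM=9
i=5 t=11 v=2: → [7,14); WM=11
i=6 t=11 v=8: → [7,14); WM=11
i=7 t=9 v=4: DROP (t<11-1); WM=11
i=8 t=8 v=7: DROP (t<11-1); WM=11

[0,3)=2 [4,7)=1 [7,14)=4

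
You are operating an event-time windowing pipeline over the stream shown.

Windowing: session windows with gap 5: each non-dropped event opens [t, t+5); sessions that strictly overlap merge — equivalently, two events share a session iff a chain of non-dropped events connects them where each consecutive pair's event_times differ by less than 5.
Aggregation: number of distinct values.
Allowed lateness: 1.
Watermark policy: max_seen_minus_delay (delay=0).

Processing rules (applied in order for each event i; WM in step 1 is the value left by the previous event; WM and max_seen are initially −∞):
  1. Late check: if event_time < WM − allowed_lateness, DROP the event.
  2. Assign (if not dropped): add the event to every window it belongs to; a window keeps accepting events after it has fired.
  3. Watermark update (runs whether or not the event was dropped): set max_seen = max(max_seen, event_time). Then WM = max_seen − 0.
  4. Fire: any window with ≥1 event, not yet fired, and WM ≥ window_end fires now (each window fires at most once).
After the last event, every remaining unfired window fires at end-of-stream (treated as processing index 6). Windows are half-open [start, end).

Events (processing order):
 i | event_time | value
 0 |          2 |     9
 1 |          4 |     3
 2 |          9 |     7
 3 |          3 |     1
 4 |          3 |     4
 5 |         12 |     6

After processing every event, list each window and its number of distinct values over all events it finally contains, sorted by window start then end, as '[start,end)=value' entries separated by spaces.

i=0 t=2 v=9: → [2,7); WM=2
i=1 t=4 v=3: → [2,9); WM=4
i=2 t=9 v=7: → [9,14); WM=9
i=3 t=3 v=1: DROP (t<9-1); WM=9
i=4 t=3 v=4: DROP (t<9-1); WM=9
i=5 t=12 v=6: → [9,17); WM=12

[2,9)=2 [9,17)=2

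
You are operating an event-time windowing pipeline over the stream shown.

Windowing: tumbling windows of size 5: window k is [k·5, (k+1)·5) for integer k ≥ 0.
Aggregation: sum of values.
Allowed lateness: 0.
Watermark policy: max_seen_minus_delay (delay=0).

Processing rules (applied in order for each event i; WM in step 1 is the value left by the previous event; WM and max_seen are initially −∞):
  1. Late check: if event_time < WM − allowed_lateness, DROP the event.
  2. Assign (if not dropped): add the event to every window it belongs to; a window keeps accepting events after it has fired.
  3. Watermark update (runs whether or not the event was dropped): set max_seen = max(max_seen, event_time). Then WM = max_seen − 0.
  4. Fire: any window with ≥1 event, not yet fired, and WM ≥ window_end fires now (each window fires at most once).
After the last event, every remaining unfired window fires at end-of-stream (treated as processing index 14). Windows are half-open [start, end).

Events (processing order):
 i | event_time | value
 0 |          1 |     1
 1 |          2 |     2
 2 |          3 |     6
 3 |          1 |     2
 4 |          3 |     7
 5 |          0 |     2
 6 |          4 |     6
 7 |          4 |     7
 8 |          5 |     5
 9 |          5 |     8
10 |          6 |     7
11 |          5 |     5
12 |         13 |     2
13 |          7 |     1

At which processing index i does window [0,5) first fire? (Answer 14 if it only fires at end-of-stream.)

i=0 t=1 v=1: → [0,5); WM=1
i=1 t=2 v=2: → [0,5); WM=2
i=2 t=3 v=6: → [0,5); WM=3
i=3 t=1 v=2: DROP (t<3-0); WM=3
i=4 t=3 v=7: → [0,5); WM=3
i=5 t=0 v=2: DROP (t<3-0); WM=3
i=6 t=4 v=6: → [0,5); WM=4
i=7 t=4 v=7: → [0,5); WM=4
i=8 t=5 v=5: → [5,10); WM=5; [0,5) fires=29
i=9 t=5 v=8: → [5,10); WM=5
i=10 t=6 v=7: → [5,10); WM=6
i=11 t=5 v=5: DROP (t<6-0); WM=6
i=12 t=13 v=2: → [10,15); WM=13; [5,10) fires=20
i=13 t=7 v=1: DROP (t<13-0); WM=13

8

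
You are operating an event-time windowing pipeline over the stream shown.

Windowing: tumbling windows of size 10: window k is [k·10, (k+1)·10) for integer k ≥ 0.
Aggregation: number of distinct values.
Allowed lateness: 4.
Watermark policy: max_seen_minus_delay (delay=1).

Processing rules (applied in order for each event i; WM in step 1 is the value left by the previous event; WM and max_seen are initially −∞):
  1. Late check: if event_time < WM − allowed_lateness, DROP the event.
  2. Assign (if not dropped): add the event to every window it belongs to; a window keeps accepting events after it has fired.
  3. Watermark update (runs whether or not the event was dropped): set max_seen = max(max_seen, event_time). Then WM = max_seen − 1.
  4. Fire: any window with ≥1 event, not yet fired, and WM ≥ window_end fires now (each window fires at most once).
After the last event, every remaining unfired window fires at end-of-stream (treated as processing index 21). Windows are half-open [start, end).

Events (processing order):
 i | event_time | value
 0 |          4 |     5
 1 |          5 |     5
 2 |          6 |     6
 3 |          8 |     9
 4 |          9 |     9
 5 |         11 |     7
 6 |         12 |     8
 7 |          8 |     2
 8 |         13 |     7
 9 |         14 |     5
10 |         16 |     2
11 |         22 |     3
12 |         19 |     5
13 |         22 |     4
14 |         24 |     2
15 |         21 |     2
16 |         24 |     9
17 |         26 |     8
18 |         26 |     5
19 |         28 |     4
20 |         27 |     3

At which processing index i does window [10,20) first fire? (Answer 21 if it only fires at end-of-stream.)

11

i=0 t=4 v=5: → [0,10); WM=3
i=1 t=5 v=5: → [0,10); WM=4
i=2 t=6 v=6: → [0,10); WM=5
i=3 t=8 v=9: → [0,10); WM=7
i=4 t=9 v=9: → [0,10); WM=8
i=5 t=11 v=7: → [10,20); WM=10; [0,10) fires=3
i=6 t=12 v=8: → [10,20); WM=11
i=7 t=8 v=2: → [0,10); WM=11
i=8 t=13 v=7: → [10,20); WM=12
i=9 t=14 v=5: → [10,20); WM=13
i=10 t=16 v=2: → [10,20); WM=15
i=11 t=22 v=3: → [20,30); WM=21; [10,20) fires=4
i=12 t=19 v=5: → [10,20); WM=21
i=13 t=22 v=4: → [20,30); WM=21
i=14 t=24 v=2: → [20,30); WM=23
i=15 t=21 v=2: → [20,30); WM=23
i=16 t=24 v=9: → [20,30); WM=23
i=17 t=26 v=8: → [20,30); WM=25
i=18 t=26 v=5: → [20,30); WM=25
i=19 t=28 v=4: → [20,30); WM=27
i=20 t=27 v=3: → [20,30); WM=27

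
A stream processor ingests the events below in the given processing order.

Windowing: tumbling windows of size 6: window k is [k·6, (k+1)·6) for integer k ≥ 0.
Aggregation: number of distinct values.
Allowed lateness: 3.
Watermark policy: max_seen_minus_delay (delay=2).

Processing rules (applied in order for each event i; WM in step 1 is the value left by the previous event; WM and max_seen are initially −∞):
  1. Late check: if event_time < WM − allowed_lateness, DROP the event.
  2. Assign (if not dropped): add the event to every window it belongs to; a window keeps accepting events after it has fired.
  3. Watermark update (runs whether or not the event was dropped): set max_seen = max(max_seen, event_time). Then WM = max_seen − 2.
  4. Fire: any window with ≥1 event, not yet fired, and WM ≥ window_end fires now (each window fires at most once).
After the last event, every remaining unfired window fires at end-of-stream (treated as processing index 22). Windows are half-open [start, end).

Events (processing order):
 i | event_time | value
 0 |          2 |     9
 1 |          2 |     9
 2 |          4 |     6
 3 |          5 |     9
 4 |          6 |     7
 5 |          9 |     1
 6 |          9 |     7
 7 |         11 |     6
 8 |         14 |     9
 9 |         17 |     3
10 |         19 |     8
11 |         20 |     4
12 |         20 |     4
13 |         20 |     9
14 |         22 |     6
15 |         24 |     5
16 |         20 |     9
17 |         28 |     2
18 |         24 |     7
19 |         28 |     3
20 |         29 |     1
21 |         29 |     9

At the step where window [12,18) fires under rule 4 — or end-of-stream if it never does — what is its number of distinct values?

i=0 t=2 v=9: → [0,6); WM=0
i=1 t=2 v=9: → [0,6); WM=0
i=2 t=4 v=6: → [0,6); WM=2
i=3 t=5 v=9: → [0,6); WM=3
i=4 t=6 v=7: → [6,12); WM=4
i=5 t=9 v=1: → [6,12); WM=7; [0,6) fires=2
i=6 t=9 v=7: → [6,12); WM=7
i=7 t=11 v=6: → [6,12); WM=9
i=8 t=14 v=9: → [12,18); WM=12; [6,12) fires=3
i=9 t=17 v=3: → [12,18); WM=15
i=10 t=19 v=8: → [18,24); WM=17
i=11 t=20 v=4: → [18,24); WM=18; [12,18) fires=2
i=12 t=20 v=4: → [18,24); WM=18
i=13 t=20 v=9: → [18,24); WM=18
i=14 t=22 v=6: → [18,24); WM=20
i=15 t=24 v=5: → [24,30); WM=22
i=16 t=20 v=9: → [18,24); WM=22
i=17 t=28 v=2: → [24,30); WM=26; [18,24) fires=4
i=18 t=24 v=7: → [24,30); WM=26
i=19 t=28 v=3: → [24,30); WM=26
i=20 t=29 v=1: → [24,30); WM=27
i=21 t=29 v=9: → [24,30); WM=27

2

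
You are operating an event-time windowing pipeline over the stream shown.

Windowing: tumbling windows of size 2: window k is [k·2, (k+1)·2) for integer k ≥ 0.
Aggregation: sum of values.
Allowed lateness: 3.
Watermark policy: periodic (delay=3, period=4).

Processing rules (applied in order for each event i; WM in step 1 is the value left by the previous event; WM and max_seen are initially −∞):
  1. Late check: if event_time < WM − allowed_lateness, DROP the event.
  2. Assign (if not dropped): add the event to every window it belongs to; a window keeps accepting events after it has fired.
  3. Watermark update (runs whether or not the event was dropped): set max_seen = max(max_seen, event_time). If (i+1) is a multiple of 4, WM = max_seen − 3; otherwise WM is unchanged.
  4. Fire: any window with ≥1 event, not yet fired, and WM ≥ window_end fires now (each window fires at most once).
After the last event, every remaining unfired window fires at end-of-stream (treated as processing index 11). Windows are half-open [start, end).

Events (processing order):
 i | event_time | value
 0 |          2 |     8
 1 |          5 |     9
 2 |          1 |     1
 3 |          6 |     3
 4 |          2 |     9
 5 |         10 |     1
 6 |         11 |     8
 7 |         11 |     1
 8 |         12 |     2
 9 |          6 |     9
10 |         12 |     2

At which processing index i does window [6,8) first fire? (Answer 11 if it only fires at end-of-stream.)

7

i=0 t=2 v=8: → [2,4); WM=−∞
i=1 t=5 v=9: → [4,6); WM=−∞
i=2 t=1 v=1: → [0,2); WM=−∞
i=3 t=6 v=3: → [6,8); WM=3; [0,2) fires=1
i=4 t=2 v=9: → [2,4); WM=3
i=5 t=10 v=1: → [10,12); WM=3
i=6 t=11 v=8: → [10,12); WM=3
i=7 t=11 v=1: → [10,12); WM=8; [2,4) fires=17 [4,6) fires=9 [6,8) fires=3
i=8 t=12 v=2: → [12,14); WM=8
i=9 t=6 v=9: → [6,8); WM=8
i=10 t=12 v=2: → [12,14); WM=8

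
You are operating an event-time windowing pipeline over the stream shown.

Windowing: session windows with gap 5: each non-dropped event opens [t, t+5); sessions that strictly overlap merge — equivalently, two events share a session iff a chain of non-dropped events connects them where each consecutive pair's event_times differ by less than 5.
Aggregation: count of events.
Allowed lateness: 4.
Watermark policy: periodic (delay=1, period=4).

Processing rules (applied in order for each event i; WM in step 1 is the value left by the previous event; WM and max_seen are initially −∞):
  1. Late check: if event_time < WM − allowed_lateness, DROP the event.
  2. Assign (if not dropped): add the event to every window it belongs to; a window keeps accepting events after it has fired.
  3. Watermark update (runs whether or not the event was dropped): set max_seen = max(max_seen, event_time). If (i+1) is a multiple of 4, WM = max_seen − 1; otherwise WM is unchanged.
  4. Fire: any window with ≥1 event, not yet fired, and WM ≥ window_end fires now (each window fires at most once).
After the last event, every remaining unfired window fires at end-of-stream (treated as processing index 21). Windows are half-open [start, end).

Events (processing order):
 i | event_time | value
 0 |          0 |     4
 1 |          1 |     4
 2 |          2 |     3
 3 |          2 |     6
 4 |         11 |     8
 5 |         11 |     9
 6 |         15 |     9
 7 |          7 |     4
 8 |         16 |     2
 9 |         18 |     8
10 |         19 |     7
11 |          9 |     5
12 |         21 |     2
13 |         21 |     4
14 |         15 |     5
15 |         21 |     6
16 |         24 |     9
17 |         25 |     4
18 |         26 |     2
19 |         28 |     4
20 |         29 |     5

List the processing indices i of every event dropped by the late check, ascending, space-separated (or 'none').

i=0 t=0 v=4: → [0,5); WM=−∞
i=1 t=1 v=4: → [0,6); WM=−∞
i=2 t=2 v=3: → [0,7); WM=−∞
i=3 t=2 v=6: → [0,7); WM=1
i=4 t=11 v=8: → [11,16); WM=1
i=5 t=11 v=9: → [11,16); WM=1
i=6 t=15 v=9: → [11,20); WM=1
i=7 t=7 v=4: → [7,20); WM=14
i=8 t=16 v=2: → [7,21); WM=14
i=9 t=18 v=8: → [7,23); WM=14
i=10 t=19 v=7: → [7,24); WM=14
i=11 t=9 v=5: DROP (t<14-4); WM=18
i=12 t=21 v=2: → [7,26); WM=18
i=13 t=21 v=4: → [7,26); WM=18
i=14 t=15 v=5: → [7,26); WM=18
i=15 t=21 v=6: → [7,26); WM=20
i=16 t=24 v=9: → [7,29); WM=20
i=17 t=25 v=4: → [7,30); WM=20
i=18 t=26 v=2: → [7,31); WM=20
i=19 t=28 v=4: → [7,33); WM=27
i=20 t=29 v=5: → [7,34); WM=27

11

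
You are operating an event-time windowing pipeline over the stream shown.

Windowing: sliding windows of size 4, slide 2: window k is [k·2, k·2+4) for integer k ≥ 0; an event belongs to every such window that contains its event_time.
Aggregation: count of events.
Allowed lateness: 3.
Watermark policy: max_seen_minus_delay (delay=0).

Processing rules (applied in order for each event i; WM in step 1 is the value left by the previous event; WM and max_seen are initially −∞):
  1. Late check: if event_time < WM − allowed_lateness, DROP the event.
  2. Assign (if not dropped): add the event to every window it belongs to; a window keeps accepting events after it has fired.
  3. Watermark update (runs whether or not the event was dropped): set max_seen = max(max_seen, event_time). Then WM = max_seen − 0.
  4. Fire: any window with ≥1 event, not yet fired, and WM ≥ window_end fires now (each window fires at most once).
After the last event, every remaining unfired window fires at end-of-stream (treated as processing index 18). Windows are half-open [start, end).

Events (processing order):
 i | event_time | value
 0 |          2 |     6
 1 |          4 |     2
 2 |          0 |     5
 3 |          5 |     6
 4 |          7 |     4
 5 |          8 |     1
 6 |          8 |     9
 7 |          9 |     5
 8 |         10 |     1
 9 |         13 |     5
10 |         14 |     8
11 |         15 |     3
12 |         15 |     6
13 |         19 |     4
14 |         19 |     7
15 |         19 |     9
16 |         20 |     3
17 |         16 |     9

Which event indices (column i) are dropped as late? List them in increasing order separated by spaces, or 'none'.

2 17

i=0 t=2 v=6: → [2,6),[0,4); WM=2
i=1 t=4 v=2: → [4,8),[2,6); WM=4; [0,4) fires=1
i=2 t=0 v=5: DROP (t<4-3); WM=4
i=3 t=5 v=6: → [4,8),[2,6); WM=5
i=4 t=7 v=4: → [6,10),[4,8); WM=7; [2,6) fires=3
i=5 t=8 v=1: → [8,12),[6,10); WM=8; [4,8) fires=3
i=6 t=8 v=9: → [8,12),[6,10); WM=8
i=7 t=9 v=5: → [8,12),[6,10); WM=9
i=8 t=10 v=1: → [10,14),[8,12); WM=10; [6,10) fires=4
i=9 t=13 v=5: → [12,16),[10,14); WM=13; [8,12) fires=4
i=10 t=14 v=8: → [14,18),[12,16); WM=14; [10,14) fires=2
i=11 t=15 v=3: → [14,18),[12,16); WM=15
i=12 t=15 v=6: → [14,18),[12,16); WM=15
i=13 t=19 v=4: → [18,22),[16,20); WM=19; [12,16) fires=4 [14,18) fires=3
i=14 t=19 v=7: → [18,22),[16,20); WM=19
i=15 t=19 v=9: → [18,22),[16,20); WM=19
i=16 t=20 v=3: → [20,24),[18,22); WM=20; [16,20) fires=3
i=17 t=16 v=9: DROP (t<20-3); WM=20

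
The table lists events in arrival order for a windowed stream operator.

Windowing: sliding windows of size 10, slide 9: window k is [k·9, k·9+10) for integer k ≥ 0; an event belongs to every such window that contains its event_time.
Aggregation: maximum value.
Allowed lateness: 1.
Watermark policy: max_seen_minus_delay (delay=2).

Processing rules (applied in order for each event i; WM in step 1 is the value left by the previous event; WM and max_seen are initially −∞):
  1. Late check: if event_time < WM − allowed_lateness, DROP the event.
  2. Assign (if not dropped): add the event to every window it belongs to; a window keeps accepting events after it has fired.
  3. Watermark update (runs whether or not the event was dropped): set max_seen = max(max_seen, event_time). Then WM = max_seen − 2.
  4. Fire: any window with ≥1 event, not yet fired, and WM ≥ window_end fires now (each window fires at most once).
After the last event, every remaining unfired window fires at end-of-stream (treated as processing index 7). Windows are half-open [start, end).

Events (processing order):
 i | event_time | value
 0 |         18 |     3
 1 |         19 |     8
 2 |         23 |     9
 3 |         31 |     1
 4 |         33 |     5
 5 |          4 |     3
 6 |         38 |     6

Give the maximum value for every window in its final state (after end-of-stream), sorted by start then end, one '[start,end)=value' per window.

[9,19)=3 [18,28)=9 [27,37)=5 [36,46)=6

i=0 t=18 v=3: → [18,28),[9,19); WM=16
i=1 t=19 v=8: → [18,28); WM=17
i=2 t=23 v=9: → [18,28); WM=21; [9,19) fires=3
i=3 t=31 v=1: → [27,37); WM=29; [18,28) fires=9
i=4 t=33 v=5: → [27,37); WM=31
i=5 t=4 v=3: DROP (t<31-1); WM=31
i=6 t=38 v=6: → [36,46); WM=36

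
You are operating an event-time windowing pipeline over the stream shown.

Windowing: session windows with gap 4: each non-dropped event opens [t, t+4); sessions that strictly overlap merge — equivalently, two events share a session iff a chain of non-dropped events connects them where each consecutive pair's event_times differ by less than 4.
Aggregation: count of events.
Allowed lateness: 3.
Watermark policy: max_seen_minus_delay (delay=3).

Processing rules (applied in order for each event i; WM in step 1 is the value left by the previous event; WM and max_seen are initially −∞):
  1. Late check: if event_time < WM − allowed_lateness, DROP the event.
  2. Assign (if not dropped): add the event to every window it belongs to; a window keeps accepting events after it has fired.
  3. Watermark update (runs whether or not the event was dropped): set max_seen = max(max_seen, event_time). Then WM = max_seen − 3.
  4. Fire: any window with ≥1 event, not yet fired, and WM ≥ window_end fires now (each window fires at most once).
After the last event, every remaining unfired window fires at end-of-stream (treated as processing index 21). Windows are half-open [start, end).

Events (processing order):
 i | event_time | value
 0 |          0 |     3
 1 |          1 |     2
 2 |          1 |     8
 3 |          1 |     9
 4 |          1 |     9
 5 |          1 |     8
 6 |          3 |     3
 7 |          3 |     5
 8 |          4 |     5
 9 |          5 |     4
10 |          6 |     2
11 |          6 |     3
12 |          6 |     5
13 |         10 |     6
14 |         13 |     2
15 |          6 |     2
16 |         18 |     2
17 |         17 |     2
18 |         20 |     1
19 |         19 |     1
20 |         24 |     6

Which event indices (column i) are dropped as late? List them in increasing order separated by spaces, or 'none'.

15

i=0 t=0 v=3: → [0,4); WM=-3
i=1 t=1 v=2: → [0,5); WM=-2
i=2 t=1 v=8: → [0,5); WM=-2
i=3 t=1 v=9: → [0,5); WM=-2
i=4 t=1 v=9: → [0,5); WM=-2
i=5 t=1 v=8: → [0,5); WM=-2
i=6 t=3 v=3: → [0,7); WM=0
i=7 t=3 v=5: → [0,7); WM=0
i=8 t=4 v=5: → [0,8); WM=1
i=9 t=5 v=4: → [0,9); WM=2
i=10 t=6 v=2: → [0,10); WM=3
i=11 t=6 v=3: → [0,10); WM=3
i=12 t=6 v=5: → [0,10); WM=3
i=13 t=10 v=6: → [10,14); WM=7
i=14 t=13 v=2: → [10,17); WM=10
i=15 t=6 v=2: DROP (t<10-3); WM=10
i=16 t=18 v=2: → [18,22); WM=15
i=17 t=17 v=2: → [17,22); WM=15
i=18 t=20 v=1: → [17,24); WM=17
i=19 t=19 v=1: → [17,24); WM=17
i=20 t=24 v=6: → [24,28); WM=21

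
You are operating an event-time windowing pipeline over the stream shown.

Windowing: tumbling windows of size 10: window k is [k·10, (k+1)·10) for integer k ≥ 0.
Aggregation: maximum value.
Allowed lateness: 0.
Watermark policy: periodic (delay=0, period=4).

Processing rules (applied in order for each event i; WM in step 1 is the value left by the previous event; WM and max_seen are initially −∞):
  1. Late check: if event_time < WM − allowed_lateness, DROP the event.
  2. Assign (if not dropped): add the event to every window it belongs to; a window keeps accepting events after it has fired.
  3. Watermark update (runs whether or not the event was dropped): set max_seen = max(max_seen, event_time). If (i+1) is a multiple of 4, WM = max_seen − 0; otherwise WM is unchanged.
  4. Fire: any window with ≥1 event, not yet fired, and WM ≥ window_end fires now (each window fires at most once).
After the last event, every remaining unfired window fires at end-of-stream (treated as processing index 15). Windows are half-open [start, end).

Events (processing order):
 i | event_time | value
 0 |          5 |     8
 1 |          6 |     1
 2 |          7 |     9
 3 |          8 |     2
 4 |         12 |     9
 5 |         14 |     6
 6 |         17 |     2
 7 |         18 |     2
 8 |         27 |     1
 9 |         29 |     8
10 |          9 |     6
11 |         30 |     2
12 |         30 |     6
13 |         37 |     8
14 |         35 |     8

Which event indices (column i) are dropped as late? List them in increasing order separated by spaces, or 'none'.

10

i=0 t=5 v=8: → [0,10); WM=−∞
i=1 t=6 v=1: → [0,10); WM=−∞
i=2 t=7 v=9: → [0,10); WM=−∞
i=3 t=8 v=2: → [0,10); WM=8
i=4 t=12 v=9: → [10,20); WM=8
i=5 t=14 v=6: → [10,20); WM=8
i=6 t=17 v=2: → [10,20); WM=8
i=7 t=18 v=2: → [10,20); WM=18; [0,10) fires=9
i=8 t=27 v=1: → [20,30); WM=18
i=9 t=29 v=8: → [20,30); WM=18
i=10 t=9 v=6: DROP (t<18-0); WM=18
i=11 t=30 v=2: → [30,40); WM=30; [10,20) fires=9 [20,30) fires=8
i=12 t=30 v=6: → [30,40); WM=30
i=13 t=37 v=8: → [30,40); WM=30
i=14 t=35 v=8: → [30,40); WM=30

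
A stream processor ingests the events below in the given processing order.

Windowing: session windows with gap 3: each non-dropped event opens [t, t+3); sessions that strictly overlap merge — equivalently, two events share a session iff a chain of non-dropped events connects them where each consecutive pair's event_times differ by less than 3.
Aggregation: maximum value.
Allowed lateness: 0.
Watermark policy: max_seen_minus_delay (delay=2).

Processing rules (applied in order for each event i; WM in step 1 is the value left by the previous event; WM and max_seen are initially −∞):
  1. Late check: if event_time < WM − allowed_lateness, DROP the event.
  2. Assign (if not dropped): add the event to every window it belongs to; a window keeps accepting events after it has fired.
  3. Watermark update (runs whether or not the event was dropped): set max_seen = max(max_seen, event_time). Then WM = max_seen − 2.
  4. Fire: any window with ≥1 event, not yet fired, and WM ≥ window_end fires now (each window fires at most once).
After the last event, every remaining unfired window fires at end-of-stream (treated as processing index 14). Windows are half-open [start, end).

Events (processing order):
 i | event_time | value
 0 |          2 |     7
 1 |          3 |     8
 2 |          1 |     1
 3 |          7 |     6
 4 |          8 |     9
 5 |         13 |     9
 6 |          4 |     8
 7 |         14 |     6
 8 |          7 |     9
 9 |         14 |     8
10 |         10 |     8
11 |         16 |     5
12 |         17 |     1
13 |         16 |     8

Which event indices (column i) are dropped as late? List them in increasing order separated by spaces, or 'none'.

6 8 10

i=0 t=2 v=7: → [2,5); WM=0
i=1 t=3 v=8: → [2,6); WM=1
i=2 t=1 v=1: → [1,6); WM=1
i=3 t=7 v=6: → [7,10); WM=5
i=4 t=8 v=9: → [7,11); WM=6
i=5 t=13 v=9: → [13,16); WM=11
i=6 t=4 v=8: DROP (t<11-0); WM=11
i=7 t=14 v=6: → [13,17); WM=12
i=8 t=7 v=9: DROP (t<12-0); WM=12
i=9 t=14 v=8: → [13,17); WM=12
i=10 t=10 v=8: DROP (t<12-0); WM=12
i=11 t=16 v=5: → [13,19); WM=14
i=12 t=17 v=1: → [13,20); WM=15
i=13 t=16 v=8: → [13,20); WM=15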